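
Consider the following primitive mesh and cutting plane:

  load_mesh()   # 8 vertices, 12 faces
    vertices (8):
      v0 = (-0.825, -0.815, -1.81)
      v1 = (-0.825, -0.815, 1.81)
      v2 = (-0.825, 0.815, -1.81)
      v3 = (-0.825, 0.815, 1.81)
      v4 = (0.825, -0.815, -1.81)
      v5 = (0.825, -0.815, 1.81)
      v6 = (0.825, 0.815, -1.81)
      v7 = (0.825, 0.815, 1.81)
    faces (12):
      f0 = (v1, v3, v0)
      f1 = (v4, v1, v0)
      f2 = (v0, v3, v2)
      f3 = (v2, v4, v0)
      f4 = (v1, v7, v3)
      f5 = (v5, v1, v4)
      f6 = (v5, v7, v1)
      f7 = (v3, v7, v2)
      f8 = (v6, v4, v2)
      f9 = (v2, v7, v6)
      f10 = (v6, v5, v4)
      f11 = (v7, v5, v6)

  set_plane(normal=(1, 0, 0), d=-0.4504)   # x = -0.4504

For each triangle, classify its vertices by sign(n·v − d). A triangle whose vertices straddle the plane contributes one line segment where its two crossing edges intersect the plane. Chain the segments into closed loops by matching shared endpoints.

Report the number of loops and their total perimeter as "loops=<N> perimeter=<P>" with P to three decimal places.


Straddling triangles (8 of 12):
  (v4,v1,v0) [+--] → (-0.4504, -0.815, 0.98815)–(-0.4504, -0.815, -1.81)  len=2.7982
  (v2,v4,v0) [-+-] → (-0.4504, 0.444941, -1.81)–(-0.4504, -0.815, -1.81)  len=1.2599
  (v1,v7,v3) [-+-] → (-0.4504, -0.444941, 1.81)–(-0.4504, 0.815, 1.81)  len=1.2599
  (v5,v1,v4) [+-+] → (-0.4504, -0.815, 1.81)–(-0.4504, -0.815, 0.98815)  len=0.8218
  (v5,v7,v1) [++-] → (-0.4504, -0.444941, 1.81)–(-0.4504, -0.815, 1.81)  len=0.3701
  (v3,v7,v2) [-+-] → (-0.4504, 0.815, 1.81)–(-0.4504, 0.815, -0.98815)  len=2.7982
  (v6,v4,v2) [++-] → (-0.4504, 0.444941, -1.81)–(-0.4504, 0.815, -1.81)  len=0.3701
  (v2,v7,v6) [-++] → (-0.4504, 0.815, -0.98815)–(-0.4504, 0.815, -1.81)  len=0.8218

Chained into 1 loop(s):
  loop 1: 8 segments, perimeter = 10.5000
Total perimeter = 10.500

loops=1 perimeter=10.500


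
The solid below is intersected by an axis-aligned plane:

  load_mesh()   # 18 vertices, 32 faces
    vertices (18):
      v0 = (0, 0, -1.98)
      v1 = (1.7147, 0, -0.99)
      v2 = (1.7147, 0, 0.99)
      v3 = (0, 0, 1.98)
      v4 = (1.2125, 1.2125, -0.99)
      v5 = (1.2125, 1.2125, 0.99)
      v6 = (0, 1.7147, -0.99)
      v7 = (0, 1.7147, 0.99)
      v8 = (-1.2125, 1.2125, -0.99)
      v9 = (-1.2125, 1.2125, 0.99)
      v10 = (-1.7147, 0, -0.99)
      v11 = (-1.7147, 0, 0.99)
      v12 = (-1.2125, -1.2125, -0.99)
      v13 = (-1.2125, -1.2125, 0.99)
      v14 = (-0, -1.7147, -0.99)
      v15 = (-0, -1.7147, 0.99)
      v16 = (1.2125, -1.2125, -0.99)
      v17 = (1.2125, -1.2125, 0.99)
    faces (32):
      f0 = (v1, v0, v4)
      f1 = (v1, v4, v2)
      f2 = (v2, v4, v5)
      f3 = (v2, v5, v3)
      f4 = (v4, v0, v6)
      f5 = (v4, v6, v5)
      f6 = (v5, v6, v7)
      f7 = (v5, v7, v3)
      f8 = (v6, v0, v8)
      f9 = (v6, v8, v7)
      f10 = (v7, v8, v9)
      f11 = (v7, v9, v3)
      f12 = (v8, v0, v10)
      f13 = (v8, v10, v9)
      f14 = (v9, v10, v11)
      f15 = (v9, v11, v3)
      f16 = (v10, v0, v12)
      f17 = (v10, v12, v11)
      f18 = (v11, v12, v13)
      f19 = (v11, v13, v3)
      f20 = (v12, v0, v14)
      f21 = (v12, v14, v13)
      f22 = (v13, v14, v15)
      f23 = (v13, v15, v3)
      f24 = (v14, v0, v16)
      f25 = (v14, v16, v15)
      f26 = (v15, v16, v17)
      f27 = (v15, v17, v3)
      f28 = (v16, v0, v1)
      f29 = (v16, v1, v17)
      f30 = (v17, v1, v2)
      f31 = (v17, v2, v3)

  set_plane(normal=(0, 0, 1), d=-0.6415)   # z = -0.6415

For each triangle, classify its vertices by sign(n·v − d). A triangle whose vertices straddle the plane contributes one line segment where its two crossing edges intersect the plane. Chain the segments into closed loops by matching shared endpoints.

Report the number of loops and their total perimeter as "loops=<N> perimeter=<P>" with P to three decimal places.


loops=1 perimeter=10.499

Straddling triangles (16 of 32):
  (v1,v4,v2) [--+] → (1.30089, 0.999088, -0.6415)–(1.7147, 0, -0.6415)  len=1.0814
  (v2,v4,v5) [+-+] → (1.30089, 0.999088, -0.6415)–(1.2125, 1.2125, -0.6415)  len=0.2310
  (v4,v6,v5) [--+] → (0.213412, 1.62631, -0.6415)–(1.2125, 1.2125, -0.6415)  len=1.0814
  (v5,v6,v7) [+-+] → (0.213412, 1.62631, -0.6415)–(0, 1.7147, -0.6415)  len=0.2310
  (v6,v8,v7) [--+] → (-0.999088, 1.30089, -0.6415)–(0, 1.7147, -0.6415)  len=1.0814
  (v7,v8,v9) [+-+] → (-0.999088, 1.30089, -0.6415)–(-1.2125, 1.2125, -0.6415)  len=0.2310
  (v8,v10,v9) [--+] → (-1.62631, 0.213412, -0.6415)–(-1.2125, 1.2125, -0.6415)  len=1.0814
  (v9,v10,v11) [+-+] → (-1.62631, 0.213412, -0.6415)–(-1.7147, 0, -0.6415)  len=0.2310
  (v10,v12,v11) [--+] → (-1.30089, -0.999088, -0.6415)–(-1.7147, 0, -0.6415)  len=1.0814
  (v11,v12,v13) [+-+] → (-1.30089, -0.999088, -0.6415)–(-1.2125, -1.2125, -0.6415)  len=0.2310
  (v12,v14,v13) [--+] → (-0.213412, -1.62631, -0.6415)–(-1.2125, -1.2125, -0.6415)  len=1.0814
  (v13,v14,v15) [+-+] → (-0.213412, -1.62631, -0.6415)–(0, -1.7147, -0.6415)  len=0.2310
  (v14,v16,v15) [--+] → (0.999088, -1.30089, -0.6415)–(0, -1.7147, -0.6415)  len=1.0814
  (v15,v16,v17) [+-+] → (0.999088, -1.30089, -0.6415)–(1.2125, -1.2125, -0.6415)  len=0.2310
  (v16,v1,v17) [--+] → (1.62631, -0.213412, -0.6415)–(1.2125, -1.2125, -0.6415)  len=1.0814
  (v17,v1,v2) [+-+] → (1.62631, -0.213412, -0.6415)–(1.7147, 0, -0.6415)  len=0.2310

Chained into 1 loop(s):
  loop 1: 16 segments, perimeter = 10.4991
Total perimeter = 10.499


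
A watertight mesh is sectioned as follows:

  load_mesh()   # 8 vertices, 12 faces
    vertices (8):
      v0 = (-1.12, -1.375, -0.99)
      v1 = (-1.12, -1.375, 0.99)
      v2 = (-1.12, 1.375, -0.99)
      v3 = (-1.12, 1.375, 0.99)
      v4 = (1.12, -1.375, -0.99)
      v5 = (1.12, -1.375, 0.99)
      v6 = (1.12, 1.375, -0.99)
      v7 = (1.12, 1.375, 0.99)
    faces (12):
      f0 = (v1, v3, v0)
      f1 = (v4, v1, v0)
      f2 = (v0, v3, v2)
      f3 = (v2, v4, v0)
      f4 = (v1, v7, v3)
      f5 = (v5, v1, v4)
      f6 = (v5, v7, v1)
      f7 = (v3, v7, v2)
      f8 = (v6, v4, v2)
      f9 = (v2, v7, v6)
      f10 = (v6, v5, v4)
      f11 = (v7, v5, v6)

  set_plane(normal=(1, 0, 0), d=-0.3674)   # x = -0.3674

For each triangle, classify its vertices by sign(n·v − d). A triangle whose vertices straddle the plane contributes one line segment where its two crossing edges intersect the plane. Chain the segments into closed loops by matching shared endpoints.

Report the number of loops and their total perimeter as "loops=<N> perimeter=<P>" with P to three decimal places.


loops=1 perimeter=9.460

Straddling triangles (8 of 12):
  (v4,v1,v0) [+--] → (-0.3674, -1.375, 0.324755)–(-0.3674, -1.375, -0.99)  len=1.3148
  (v2,v4,v0) [-+-] → (-0.3674, 0.451049, -0.99)–(-0.3674, -1.375, -0.99)  len=1.8260
  (v1,v7,v3) [-+-] → (-0.3674, -0.451049, 0.99)–(-0.3674, 1.375, 0.99)  len=1.8260
  (v5,v1,v4) [+-+] → (-0.3674, -1.375, 0.99)–(-0.3674, -1.375, 0.324755)  len=0.6652
  (v5,v7,v1) [++-] → (-0.3674, -0.451049, 0.99)–(-0.3674, -1.375, 0.99)  len=0.9240
  (v3,v7,v2) [-+-] → (-0.3674, 1.375, 0.99)–(-0.3674, 1.375, -0.324755)  len=1.3148
  (v6,v4,v2) [++-] → (-0.3674, 0.451049, -0.99)–(-0.3674, 1.375, -0.99)  len=0.9240
  (v2,v7,v6) [-++] → (-0.3674, 1.375, -0.324755)–(-0.3674, 1.375, -0.99)  len=0.6652

Chained into 1 loop(s):
  loop 1: 8 segments, perimeter = 9.4600
Total perimeter = 9.460


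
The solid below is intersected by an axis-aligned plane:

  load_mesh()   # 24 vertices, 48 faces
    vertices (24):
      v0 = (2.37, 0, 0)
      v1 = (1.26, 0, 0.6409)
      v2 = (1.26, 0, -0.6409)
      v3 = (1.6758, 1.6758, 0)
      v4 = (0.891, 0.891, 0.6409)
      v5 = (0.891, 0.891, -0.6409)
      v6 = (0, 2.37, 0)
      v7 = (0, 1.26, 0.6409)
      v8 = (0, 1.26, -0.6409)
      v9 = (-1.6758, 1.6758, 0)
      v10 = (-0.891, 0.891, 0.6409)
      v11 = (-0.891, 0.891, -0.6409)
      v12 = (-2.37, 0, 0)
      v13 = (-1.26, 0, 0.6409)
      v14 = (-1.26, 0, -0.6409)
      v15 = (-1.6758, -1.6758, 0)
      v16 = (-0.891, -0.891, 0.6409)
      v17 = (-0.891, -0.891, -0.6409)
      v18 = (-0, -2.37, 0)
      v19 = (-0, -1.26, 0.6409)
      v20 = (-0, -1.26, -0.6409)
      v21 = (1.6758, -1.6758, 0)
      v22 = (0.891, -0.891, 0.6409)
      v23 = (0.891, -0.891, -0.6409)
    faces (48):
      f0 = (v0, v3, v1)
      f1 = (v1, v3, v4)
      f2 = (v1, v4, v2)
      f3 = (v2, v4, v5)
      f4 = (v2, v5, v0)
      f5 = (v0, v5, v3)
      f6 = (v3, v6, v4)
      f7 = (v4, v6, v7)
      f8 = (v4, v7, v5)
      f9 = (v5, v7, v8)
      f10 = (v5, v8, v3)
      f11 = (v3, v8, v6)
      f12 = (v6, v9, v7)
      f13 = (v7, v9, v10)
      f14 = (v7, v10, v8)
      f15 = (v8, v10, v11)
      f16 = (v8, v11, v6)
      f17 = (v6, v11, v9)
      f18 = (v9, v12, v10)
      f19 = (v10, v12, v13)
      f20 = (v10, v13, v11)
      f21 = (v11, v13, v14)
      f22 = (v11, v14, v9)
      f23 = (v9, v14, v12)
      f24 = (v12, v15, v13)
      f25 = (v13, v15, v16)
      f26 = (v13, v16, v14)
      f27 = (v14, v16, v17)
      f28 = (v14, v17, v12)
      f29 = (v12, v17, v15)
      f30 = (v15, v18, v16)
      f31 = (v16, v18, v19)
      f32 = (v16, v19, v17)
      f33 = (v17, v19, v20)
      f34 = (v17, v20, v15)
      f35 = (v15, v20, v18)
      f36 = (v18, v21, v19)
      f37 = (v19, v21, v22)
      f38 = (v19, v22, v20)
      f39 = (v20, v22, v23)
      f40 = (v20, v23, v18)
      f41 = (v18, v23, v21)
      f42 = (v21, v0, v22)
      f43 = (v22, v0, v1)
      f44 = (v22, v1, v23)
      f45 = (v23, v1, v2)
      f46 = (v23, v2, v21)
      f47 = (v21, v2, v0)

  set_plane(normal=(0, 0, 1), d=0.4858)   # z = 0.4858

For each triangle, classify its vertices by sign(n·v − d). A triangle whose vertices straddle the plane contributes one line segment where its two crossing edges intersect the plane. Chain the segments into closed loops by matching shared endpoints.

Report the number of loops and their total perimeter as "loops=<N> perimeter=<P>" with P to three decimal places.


loops=2 perimeter=17.075

Straddling triangles (32 of 48):
  (v0,v3,v1) [--+] → (1.36063, 0.405549, 0.4858)–(1.52862, 0, 0.4858)  len=0.4390
  (v1,v3,v4) [+-+] → (1.36063, 0.405549, 0.4858)–(1.08092, 1.08092, 0.4858)  len=0.7310
  (v1,v4,v2) [++-] → (0.93565, 0.783187, 0.4858)–(1.26, 0, 0.4858)  len=0.8477
  (v2,v4,v5) [-+-] → (0.93565, 0.783187, 0.4858)–(0.891, 0.891, 0.4858)  len=0.1167
  (v3,v6,v4) [--+] → (0.675375, 1.24892, 0.4858)–(1.08092, 1.08092, 0.4858)  len=0.4390
  (v4,v6,v7) [+-+] → (0.675375, 1.24892, 0.4858)–(0, 1.52862, 0.4858)  len=0.7310
  (v4,v7,v5) [++-] → (0.107813, 1.21535, 0.4858)–(0.891, 0.891, 0.4858)  len=0.8477
  (v5,v7,v8) [-+-] → (0.107813, 1.21535, 0.4858)–(0, 1.26, 0.4858)  len=0.1167
  (v6,v9,v7) [--+] → (-0.405549, 1.36063, 0.4858)–(0, 1.52862, 0.4858)  len=0.4390
  (v7,v9,v10) [+-+] → (-0.405549, 1.36063, 0.4858)–(-1.08092, 1.08092, 0.4858)  len=0.7310
  (v7,v10,v8) [++-] → (-0.783187, 0.93565, 0.4858)–(0, 1.26, 0.4858)  len=0.8477
  (v8,v10,v11) [-+-] → (-0.783187, 0.93565, 0.4858)–(-0.891, 0.891, 0.4858)  len=0.1167
  (v9,v12,v10) [--+] → (-1.24892, 0.675375, 0.4858)–(-1.08092, 1.08092, 0.4858)  len=0.4390
  (v10,v12,v13) [+-+] → (-1.24892, 0.675375, 0.4858)–(-1.52862, 0, 0.4858)  len=0.7310
  (v10,v13,v11) [++-] → (-1.21535, 0.107813, 0.4858)–(-0.891, 0.891, 0.4858)  len=0.8477
  (v11,v13,v14) [-+-] → (-1.21535, 0.107813, 0.4858)–(-1.26, 0, 0.4858)  len=0.1167
  (v12,v15,v13) [--+] → (-1.36063, -0.405549, 0.4858)–(-1.52862, 0, 0.4858)  len=0.4390
  (v13,v15,v16) [+-+] → (-1.36063, -0.405549, 0.4858)–(-1.08092, -1.08092, 0.4858)  len=0.7310
  (v13,v16,v14) [++-] → (-0.93565, -0.783187, 0.4858)–(-1.26, 0, 0.4858)  len=0.8477
  (v14,v16,v17) [-+-] → (-0.93565, -0.783187, 0.4858)–(-0.891, -0.891, 0.4858)  len=0.1167
  (v15,v18,v16) [--+] → (-0.675375, -1.24892, 0.4858)–(-1.08092, -1.08092, 0.4858)  len=0.4390
  (v16,v18,v19) [+-+] → (-0.675375, -1.24892, 0.4858)–(0, -1.52862, 0.4858)  len=0.7310
  (v16,v19,v17) [++-] → (-0.107813, -1.21535, 0.4858)–(-0.891, -0.891, 0.4858)  len=0.8477
  (v17,v19,v20) [-+-] → (-0.107813, -1.21535, 0.4858)–(0, -1.26, 0.4858)  len=0.1167
  (v18,v21,v19) [--+] → (0.405549, -1.36063, 0.4858)–(0, -1.52862, 0.4858)  len=0.4390
  (v19,v21,v22) [+-+] → (0.405549, -1.36063, 0.4858)–(1.08092, -1.08092, 0.4858)  len=0.7310
  (v19,v22,v20) [++-] → (0.783187, -0.93565, 0.4858)–(0, -1.26, 0.4858)  len=0.8477
  (v20,v22,v23) [-+-] → (0.783187, -0.93565, 0.4858)–(0.891, -0.891, 0.4858)  len=0.1167
  (v21,v0,v22) [--+] → (1.24892, -0.675375, 0.4858)–(1.08092, -1.08092, 0.4858)  len=0.4390
  (v22,v0,v1) [+-+] → (1.24892, -0.675375, 0.4858)–(1.52862, 0, 0.4858)  len=0.7310
  (v22,v1,v23) [++-] → (1.21535, -0.107813, 0.4858)–(0.891, -0.891, 0.4858)  len=0.8477
  (v23,v1,v2) [-+-] → (1.21535, -0.107813, 0.4858)–(1.26, 0, 0.4858)  len=0.1167

Chained into 2 loop(s):
  loop 1: 16 segments, perimeter = 9.3598
  loop 2: 16 segments, perimeter = 7.7151
Total perimeter = 17.075


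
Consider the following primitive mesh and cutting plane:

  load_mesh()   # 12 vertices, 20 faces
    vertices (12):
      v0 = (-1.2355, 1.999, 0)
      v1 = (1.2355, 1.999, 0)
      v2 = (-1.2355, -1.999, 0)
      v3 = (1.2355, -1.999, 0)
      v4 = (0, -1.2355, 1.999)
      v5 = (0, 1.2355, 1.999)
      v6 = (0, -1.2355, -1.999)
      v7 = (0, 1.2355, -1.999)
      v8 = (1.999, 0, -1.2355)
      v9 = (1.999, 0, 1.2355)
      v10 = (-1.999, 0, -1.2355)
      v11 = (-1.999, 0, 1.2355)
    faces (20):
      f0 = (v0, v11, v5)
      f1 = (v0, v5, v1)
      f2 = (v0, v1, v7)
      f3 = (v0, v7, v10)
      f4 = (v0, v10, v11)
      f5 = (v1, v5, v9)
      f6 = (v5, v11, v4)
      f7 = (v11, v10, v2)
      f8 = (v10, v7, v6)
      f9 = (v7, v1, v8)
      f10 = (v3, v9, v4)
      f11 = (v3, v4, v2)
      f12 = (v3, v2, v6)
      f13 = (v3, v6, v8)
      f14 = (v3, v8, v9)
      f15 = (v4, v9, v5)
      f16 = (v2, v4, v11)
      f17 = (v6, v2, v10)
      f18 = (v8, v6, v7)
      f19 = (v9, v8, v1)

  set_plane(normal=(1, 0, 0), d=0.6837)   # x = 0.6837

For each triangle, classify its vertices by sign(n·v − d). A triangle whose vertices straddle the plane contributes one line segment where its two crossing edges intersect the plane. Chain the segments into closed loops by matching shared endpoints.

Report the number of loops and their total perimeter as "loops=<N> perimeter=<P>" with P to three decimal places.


loops=1 perimeter=11.855

Straddling triangles (10 of 20):
  (v0,v5,v1) [--+] → (0.6837, 1.65801, 0.892795)–(0.6837, 1.999, 0)  len=0.9557
  (v0,v1,v7) [-+-] → (0.6837, 1.999, 0)–(0.6837, 1.65801, -0.892795)  len=0.9557
  (v1,v5,v9) [+-+] → (0.6837, 1.65801, 0.892795)–(0.6837, 0.812933, 1.73787)  len=1.1951
  (v7,v1,v8) [-++] → (0.6837, 1.65801, -0.892795)–(0.6837, 0.812933, -1.73787)  len=1.1951
  (v3,v9,v4) [++-] → (0.6837, -0.812933, 1.73787)–(0.6837, -1.65801, 0.892795)  len=1.1951
  (v3,v4,v2) [+--] → (0.6837, -1.65801, 0.892795)–(0.6837, -1.999, 0)  len=0.9557
  (v3,v2,v6) [+--] → (0.6837, -1.999, 0)–(0.6837, -1.65801, -0.892795)  len=0.9557
  (v3,v6,v8) [+-+] → (0.6837, -1.65801, -0.892795)–(0.6837, -0.812933, -1.73787)  len=1.1951
  (v4,v9,v5) [-+-] → (0.6837, -0.812933, 1.73787)–(0.6837, 0.812933, 1.73787)  len=1.6259
  (v8,v6,v7) [+--] → (0.6837, -0.812933, -1.73787)–(0.6837, 0.812933, -1.73787)  len=1.6259

Chained into 1 loop(s):
  loop 1: 10 segments, perimeter = 11.8550
Total perimeter = 11.855


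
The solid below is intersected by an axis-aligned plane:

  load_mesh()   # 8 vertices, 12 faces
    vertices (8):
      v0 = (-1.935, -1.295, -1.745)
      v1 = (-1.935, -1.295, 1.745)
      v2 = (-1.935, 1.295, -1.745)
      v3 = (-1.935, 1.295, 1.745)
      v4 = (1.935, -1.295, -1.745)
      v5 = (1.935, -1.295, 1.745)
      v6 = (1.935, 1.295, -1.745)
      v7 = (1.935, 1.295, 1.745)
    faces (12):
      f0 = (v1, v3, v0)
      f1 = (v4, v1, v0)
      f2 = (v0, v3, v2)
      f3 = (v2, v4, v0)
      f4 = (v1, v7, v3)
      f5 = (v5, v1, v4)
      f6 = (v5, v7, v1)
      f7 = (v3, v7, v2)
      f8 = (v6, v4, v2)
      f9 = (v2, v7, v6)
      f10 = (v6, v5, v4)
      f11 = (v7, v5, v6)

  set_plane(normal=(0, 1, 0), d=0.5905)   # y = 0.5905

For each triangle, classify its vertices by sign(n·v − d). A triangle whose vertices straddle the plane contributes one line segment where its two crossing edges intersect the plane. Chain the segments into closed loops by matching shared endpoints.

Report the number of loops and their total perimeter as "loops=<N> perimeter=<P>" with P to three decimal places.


Straddling triangles (8 of 12):
  (v1,v3,v0) [-+-] → (-1.935, 0.5905, 1.745)–(-1.935, 0.5905, 0.795693)  len=0.9493
  (v0,v3,v2) [-++] → (-1.935, 0.5905, 0.795693)–(-1.935, 0.5905, -1.745)  len=2.5407
  (v2,v4,v0) [+--] → (-0.88233, 0.5905, -1.745)–(-1.935, 0.5905, -1.745)  len=1.0527
  (v1,v7,v3) [-++] → (0.88233, 0.5905, 1.745)–(-1.935, 0.5905, 1.745)  len=2.8173
  (v5,v7,v1) [-+-] → (1.935, 0.5905, 1.745)–(0.88233, 0.5905, 1.745)  len=1.0527
  (v6,v4,v2) [+-+] → (1.935, 0.5905, -1.745)–(-0.88233, 0.5905, -1.745)  len=2.8173
  (v6,v5,v4) [+--] → (1.935, 0.5905, -0.795693)–(1.935, 0.5905, -1.745)  len=0.9493
  (v7,v5,v6) [+-+] → (1.935, 0.5905, 1.745)–(1.935, 0.5905, -0.795693)  len=2.5407

Chained into 1 loop(s):
  loop 1: 8 segments, perimeter = 14.7200
Total perimeter = 14.720

loops=1 perimeter=14.720


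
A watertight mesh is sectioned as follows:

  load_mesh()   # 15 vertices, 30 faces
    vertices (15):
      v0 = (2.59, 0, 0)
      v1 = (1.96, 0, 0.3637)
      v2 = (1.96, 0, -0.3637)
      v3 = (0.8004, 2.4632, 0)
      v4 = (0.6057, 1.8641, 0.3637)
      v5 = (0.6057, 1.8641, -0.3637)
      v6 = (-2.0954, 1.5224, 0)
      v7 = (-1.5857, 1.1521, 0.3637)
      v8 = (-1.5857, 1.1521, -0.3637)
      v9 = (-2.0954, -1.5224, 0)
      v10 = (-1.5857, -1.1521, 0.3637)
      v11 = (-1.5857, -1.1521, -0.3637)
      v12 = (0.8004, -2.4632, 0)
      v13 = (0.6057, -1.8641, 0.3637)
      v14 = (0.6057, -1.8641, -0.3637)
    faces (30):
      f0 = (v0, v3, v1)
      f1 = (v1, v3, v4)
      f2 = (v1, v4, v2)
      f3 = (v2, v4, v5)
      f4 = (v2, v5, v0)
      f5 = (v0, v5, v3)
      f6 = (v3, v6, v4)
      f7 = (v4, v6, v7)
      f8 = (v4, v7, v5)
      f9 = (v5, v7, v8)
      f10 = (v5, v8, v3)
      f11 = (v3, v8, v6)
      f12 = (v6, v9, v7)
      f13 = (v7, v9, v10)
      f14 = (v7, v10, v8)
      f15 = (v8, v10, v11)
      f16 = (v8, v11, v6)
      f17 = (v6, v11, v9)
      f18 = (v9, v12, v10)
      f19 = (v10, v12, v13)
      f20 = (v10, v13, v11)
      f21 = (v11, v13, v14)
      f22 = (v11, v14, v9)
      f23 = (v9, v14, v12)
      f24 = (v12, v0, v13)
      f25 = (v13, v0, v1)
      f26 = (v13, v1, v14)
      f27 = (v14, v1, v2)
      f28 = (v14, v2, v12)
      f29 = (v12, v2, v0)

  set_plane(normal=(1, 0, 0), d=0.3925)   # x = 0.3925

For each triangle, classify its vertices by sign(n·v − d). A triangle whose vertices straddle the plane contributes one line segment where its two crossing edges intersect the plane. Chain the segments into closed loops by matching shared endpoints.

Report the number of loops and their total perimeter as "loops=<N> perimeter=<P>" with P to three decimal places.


Straddling triangles (12 of 30):
  (v3,v6,v4) [+-+] → (0.3925, 2.33068, 0)–(0.3925, 1.83713, 0.334993)  len=0.5965
  (v4,v6,v7) [+--] → (0.3925, 1.83713, 0.334993)–(0.3925, 1.79483, 0.3637)  len=0.0511
  (v4,v7,v5) [+-+] → (0.3925, 1.79483, 0.3637)–(0.3925, 1.79483, -0.292932)  len=0.6566
  (v5,v7,v8) [+--] → (0.3925, 1.79483, -0.292932)–(0.3925, 1.79483, -0.3637)  len=0.0708
  (v5,v8,v3) [+-+] → (0.3925, 1.79483, -0.3637)–(0.3925, 2.23907, -0.0621739)  len=0.5369
  (v3,v8,v6) [+--] → (0.3925, 2.23907, -0.0621739)–(0.3925, 2.33068, 0)  len=0.1107
  (v9,v12,v10) [-+-] → (0.3925, -2.33068, 0)–(0.3925, -2.23907, 0.0621739)  len=0.1107
  (v10,v12,v13) [-++] → (0.3925, -2.23907, 0.0621739)–(0.3925, -1.79483, 0.3637)  len=0.5369
  (v10,v13,v11) [-+-] → (0.3925, -1.79483, 0.3637)–(0.3925, -1.79483, 0.292932)  len=0.0708
  (v11,v13,v14) [-++] → (0.3925, -1.79483, 0.292932)–(0.3925, -1.79483, -0.3637)  len=0.6566
  (v11,v14,v9) [-+-] → (0.3925, -1.79483, -0.3637)–(0.3925, -1.83713, -0.334993)  len=0.0511
  (v9,v14,v12) [-++] → (0.3925, -1.83713, -0.334993)–(0.3925, -2.33068, 0)  len=0.5965

Chained into 2 loop(s):
  loop 1: 6 segments, perimeter = 2.0226
  loop 2: 6 segments, perimeter = 2.0226
Total perimeter = 4.045

loops=2 perimeter=4.045


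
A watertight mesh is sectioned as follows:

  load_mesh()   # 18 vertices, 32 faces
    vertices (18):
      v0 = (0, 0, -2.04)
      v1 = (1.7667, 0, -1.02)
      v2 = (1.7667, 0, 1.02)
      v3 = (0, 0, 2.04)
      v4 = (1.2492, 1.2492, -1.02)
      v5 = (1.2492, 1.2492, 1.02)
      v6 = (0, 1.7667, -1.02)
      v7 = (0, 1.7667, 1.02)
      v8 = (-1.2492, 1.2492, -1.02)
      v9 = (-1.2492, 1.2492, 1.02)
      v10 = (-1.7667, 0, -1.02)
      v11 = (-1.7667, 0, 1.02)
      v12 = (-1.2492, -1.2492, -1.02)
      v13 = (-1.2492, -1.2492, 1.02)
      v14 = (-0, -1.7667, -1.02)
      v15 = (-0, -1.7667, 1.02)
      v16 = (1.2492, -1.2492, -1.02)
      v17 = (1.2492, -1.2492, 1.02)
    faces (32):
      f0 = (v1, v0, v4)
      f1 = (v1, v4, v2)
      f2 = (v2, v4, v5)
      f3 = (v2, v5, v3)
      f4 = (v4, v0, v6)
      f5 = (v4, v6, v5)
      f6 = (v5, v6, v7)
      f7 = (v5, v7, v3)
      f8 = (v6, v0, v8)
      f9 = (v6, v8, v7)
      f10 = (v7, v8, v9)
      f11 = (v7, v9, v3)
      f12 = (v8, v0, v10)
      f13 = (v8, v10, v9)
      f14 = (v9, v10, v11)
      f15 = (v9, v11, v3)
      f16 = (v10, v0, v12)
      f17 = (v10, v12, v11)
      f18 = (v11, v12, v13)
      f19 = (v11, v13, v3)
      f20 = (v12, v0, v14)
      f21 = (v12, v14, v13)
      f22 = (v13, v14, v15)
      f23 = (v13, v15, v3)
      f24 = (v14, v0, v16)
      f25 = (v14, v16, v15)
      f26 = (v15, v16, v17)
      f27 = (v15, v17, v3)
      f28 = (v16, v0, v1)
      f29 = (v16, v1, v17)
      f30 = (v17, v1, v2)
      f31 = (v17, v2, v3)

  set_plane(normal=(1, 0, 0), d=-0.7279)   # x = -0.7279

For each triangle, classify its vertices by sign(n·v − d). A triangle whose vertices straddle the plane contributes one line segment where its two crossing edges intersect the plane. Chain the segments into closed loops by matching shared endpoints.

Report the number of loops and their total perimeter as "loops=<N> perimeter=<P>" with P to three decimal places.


loops=1 perimeter=10.479

Straddling triangles (12 of 32):
  (v6,v0,v8) [++-] → (-0.7279, 0.7279, -1.44565)–(-0.7279, 1.46516, -1.02)  len=0.8513
  (v6,v8,v7) [+-+] → (-0.7279, 1.46516, -1.02)–(-0.7279, 1.46516, -0.168694)  len=0.8513
  (v7,v8,v9) [+--] → (-0.7279, 1.46516, -0.168694)–(-0.7279, 1.46516, 1.02)  len=1.1887
  (v7,v9,v3) [+-+] → (-0.7279, 1.46516, 1.02)–(-0.7279, 0.7279, 1.44565)  len=0.8513
  (v8,v0,v10) [-+-] → (-0.7279, 0.7279, -1.44565)–(-0.7279, 0, -1.61975)  len=0.7484
  (v9,v11,v3) [--+] → (-0.7279, 0, 1.61975)–(-0.7279, 0.7279, 1.44565)  len=0.7484
  (v10,v0,v12) [-+-] → (-0.7279, 0, -1.61975)–(-0.7279, -0.7279, -1.44565)  len=0.7484
  (v11,v13,v3) [--+] → (-0.7279, -0.7279, 1.44565)–(-0.7279, 0, 1.61975)  len=0.7484
  (v12,v0,v14) [-++] → (-0.7279, -0.7279, -1.44565)–(-0.7279, -1.46516, -1.02)  len=0.8513
  (v12,v14,v13) [-+-] → (-0.7279, -1.46516, -1.02)–(-0.7279, -1.46516, 0.168694)  len=1.1887
  (v13,v14,v15) [-++] → (-0.7279, -1.46516, 0.168694)–(-0.7279, -1.46516, 1.02)  len=0.8513
  (v13,v15,v3) [-++] → (-0.7279, -1.46516, 1.02)–(-0.7279, -0.7279, 1.44565)  len=0.8513

Chained into 1 loop(s):
  loop 1: 12 segments, perimeter = 10.4790
Total perimeter = 10.479


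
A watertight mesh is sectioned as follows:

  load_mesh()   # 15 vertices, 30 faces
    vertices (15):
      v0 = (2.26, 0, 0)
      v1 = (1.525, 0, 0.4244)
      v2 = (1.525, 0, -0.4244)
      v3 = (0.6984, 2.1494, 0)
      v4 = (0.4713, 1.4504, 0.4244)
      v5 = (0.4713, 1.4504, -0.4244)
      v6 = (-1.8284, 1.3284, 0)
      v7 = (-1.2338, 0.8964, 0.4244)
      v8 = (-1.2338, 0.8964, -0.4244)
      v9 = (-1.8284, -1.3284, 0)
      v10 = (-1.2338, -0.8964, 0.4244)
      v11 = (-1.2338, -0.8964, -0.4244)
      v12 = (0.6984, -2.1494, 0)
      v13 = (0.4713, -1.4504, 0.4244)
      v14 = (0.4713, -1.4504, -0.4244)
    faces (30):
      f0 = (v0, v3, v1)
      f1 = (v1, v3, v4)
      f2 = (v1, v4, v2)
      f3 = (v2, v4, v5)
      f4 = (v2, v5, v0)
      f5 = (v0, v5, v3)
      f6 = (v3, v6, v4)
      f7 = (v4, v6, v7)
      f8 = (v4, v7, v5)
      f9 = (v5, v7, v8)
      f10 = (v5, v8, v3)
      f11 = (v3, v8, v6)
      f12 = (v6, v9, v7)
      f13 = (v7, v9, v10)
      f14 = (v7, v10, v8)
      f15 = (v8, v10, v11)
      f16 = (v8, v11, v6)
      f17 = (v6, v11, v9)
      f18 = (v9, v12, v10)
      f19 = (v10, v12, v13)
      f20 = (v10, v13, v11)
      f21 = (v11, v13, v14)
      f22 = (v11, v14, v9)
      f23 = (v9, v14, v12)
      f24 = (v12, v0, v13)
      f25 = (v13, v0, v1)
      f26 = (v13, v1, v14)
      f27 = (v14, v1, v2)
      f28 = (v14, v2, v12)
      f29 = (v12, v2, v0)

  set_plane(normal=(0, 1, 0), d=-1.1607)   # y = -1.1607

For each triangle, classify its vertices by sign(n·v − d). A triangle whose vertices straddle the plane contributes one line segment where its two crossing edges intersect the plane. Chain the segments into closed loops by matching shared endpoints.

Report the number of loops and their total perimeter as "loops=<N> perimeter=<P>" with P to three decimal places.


Straddling triangles (14 of 30):
  (v6,v9,v7) [+-+] → (-1.8284, -1.1607, 0)–(-1.78358, -1.1607, 0.0319902)  len=0.0551
  (v7,v9,v10) [+-+] → (-1.78358, -1.1607, 0.0319902)–(-1.59758, -1.1607, 0.16475)  len=0.2285
  (v6,v11,v9) [++-] → (-1.59758, -1.1607, -0.16475)–(-1.8284, -1.1607, 0)  len=0.2836
  (v9,v12,v10) [--+] → (-0.826234, -1.1607, 0.33488)–(-1.59758, -1.1607, 0.16475)  len=0.7899
  (v10,v12,v13) [+--] → (-0.826234, -1.1607, 0.33488)–(-0.420338, -1.1607, 0.4244)  len=0.4157
  (v10,v13,v11) [+-+] → (-0.420338, -1.1607, 0.4244)–(-0.420338, -1.1607, -0.0194581)  len=0.4439
  (v11,v13,v14) [+--] → (-0.420338, -1.1607, -0.0194581)–(-0.420338, -1.1607, -0.4244)  len=0.4049
  (v11,v14,v9) [+--] → (-0.420338, -1.1607, -0.4244)–(-1.59758, -1.1607, -0.16475)  len=1.2055
  (v12,v0,v13) [-+-] → (1.41672, -1.1607, 0)–(0.828571, -1.1607, 0.339631)  len=0.6792
  (v13,v0,v1) [-++] → (0.828571, -1.1607, 0.339631)–(0.681764, -1.1607, 0.4244)  len=0.1695
  (v13,v1,v14) [-+-] → (0.681764, -1.1607, 0.4244)–(0.681764, -1.1607, -0.254862)  len=0.6793
  (v14,v1,v2) [-++] → (0.681764, -1.1607, -0.254862)–(0.681764, -1.1607, -0.4244)  len=0.1695
  (v14,v2,v12) [-+-] → (0.681764, -1.1607, -0.4244)–(1.07863, -1.1607, -0.195219)  len=0.4583
  (v12,v2,v0) [-++] → (1.07863, -1.1607, -0.195219)–(1.41672, -1.1607, 0)  len=0.3904

Chained into 2 loop(s):
  loop 1: 8 segments, perimeter = 3.8270
  loop 2: 6 segments, perimeter = 2.5462
Total perimeter = 6.373

loops=2 perimeter=6.373


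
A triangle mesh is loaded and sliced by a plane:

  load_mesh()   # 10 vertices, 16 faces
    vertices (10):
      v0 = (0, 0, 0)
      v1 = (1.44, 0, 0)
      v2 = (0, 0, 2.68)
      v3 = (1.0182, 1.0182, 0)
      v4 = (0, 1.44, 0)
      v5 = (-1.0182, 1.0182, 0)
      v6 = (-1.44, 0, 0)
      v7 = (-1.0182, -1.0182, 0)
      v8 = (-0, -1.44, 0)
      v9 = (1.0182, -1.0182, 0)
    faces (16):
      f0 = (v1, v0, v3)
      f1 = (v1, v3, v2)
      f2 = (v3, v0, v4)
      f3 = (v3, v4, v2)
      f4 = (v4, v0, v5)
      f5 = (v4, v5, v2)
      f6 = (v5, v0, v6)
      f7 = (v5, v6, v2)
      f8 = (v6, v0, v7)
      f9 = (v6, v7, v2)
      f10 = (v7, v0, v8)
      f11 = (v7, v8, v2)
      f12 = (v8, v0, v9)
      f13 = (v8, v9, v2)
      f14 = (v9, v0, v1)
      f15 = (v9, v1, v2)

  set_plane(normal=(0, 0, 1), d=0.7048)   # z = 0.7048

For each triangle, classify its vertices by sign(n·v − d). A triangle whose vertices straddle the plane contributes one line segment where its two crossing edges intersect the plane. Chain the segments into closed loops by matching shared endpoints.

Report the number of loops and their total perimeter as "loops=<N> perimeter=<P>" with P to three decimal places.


loops=1 perimeter=6.498

Straddling triangles (8 of 16):
  (v1,v3,v2) [--+] → (0.750429, 0.750429, 0.7048)–(1.0613, 0, 0.7048)  len=0.8123
  (v3,v4,v2) [--+] → (0, 1.0613, 0.7048)–(0.750429, 0.750429, 0.7048)  len=0.8123
  (v4,v5,v2) [--+] → (-0.750429, 0.750429, 0.7048)–(0, 1.0613, 0.7048)  len=0.8123
  (v5,v6,v2) [--+] → (-1.0613, 0, 0.7048)–(-0.750429, 0.750429, 0.7048)  len=0.8123
  (v6,v7,v2) [--+] → (-0.750429, -0.750429, 0.7048)–(-1.0613, 0, 0.7048)  len=0.8123
  (v7,v8,v2) [--+] → (0, -1.0613, 0.7048)–(-0.750429, -0.750429, 0.7048)  len=0.8123
  (v8,v9,v2) [--+] → (0.750429, -0.750429, 0.7048)–(0, -1.0613, 0.7048)  len=0.8123
  (v9,v1,v2) [--+] → (1.0613, 0, 0.7048)–(0.750429, -0.750429, 0.7048)  len=0.8123

Chained into 1 loop(s):
  loop 1: 8 segments, perimeter = 6.4982
Total perimeter = 6.498


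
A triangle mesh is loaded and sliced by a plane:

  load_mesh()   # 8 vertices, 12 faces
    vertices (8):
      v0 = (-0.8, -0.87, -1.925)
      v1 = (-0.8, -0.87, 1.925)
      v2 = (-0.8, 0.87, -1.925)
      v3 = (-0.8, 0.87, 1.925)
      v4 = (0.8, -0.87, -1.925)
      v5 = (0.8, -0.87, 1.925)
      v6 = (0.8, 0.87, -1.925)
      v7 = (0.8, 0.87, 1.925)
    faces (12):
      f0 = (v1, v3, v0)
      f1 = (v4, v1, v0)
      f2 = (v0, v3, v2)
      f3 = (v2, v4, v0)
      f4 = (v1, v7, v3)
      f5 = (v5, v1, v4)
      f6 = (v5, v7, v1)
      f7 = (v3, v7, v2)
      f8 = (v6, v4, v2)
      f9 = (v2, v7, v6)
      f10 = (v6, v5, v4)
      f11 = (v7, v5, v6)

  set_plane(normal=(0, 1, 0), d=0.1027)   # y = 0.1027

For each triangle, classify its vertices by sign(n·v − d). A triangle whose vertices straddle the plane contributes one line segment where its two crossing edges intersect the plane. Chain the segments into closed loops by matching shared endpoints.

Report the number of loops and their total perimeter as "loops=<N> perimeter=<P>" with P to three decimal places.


loops=1 perimeter=10.900

Straddling triangles (8 of 12):
  (v1,v3,v0) [-+-] → (-0.8, 0.1027, 1.925)–(-0.8, 0.1027, 0.227239)  len=1.6978
  (v0,v3,v2) [-++] → (-0.8, 0.1027, 0.227239)–(-0.8, 0.1027, -1.925)  len=2.1522
  (v2,v4,v0) [+--] → (-0.0944368, 0.1027, -1.925)–(-0.8, 0.1027, -1.925)  len=0.7056
  (v1,v7,v3) [-++] → (0.0944368, 0.1027, 1.925)–(-0.8, 0.1027, 1.925)  len=0.8944
  (v5,v7,v1) [-+-] → (0.8, 0.1027, 1.925)–(0.0944368, 0.1027, 1.925)  len=0.7056
  (v6,v4,v2) [+-+] → (0.8, 0.1027, -1.925)–(-0.0944368, 0.1027, -1.925)  len=0.8944
  (v6,v5,v4) [+--] → (0.8, 0.1027, -0.227239)–(0.8, 0.1027, -1.925)  len=1.6978
  (v7,v5,v6) [+-+] → (0.8, 0.1027, 1.925)–(0.8, 0.1027, -0.227239)  len=2.1522

Chained into 1 loop(s):
  loop 1: 8 segments, perimeter = 10.9000
Total perimeter = 10.900


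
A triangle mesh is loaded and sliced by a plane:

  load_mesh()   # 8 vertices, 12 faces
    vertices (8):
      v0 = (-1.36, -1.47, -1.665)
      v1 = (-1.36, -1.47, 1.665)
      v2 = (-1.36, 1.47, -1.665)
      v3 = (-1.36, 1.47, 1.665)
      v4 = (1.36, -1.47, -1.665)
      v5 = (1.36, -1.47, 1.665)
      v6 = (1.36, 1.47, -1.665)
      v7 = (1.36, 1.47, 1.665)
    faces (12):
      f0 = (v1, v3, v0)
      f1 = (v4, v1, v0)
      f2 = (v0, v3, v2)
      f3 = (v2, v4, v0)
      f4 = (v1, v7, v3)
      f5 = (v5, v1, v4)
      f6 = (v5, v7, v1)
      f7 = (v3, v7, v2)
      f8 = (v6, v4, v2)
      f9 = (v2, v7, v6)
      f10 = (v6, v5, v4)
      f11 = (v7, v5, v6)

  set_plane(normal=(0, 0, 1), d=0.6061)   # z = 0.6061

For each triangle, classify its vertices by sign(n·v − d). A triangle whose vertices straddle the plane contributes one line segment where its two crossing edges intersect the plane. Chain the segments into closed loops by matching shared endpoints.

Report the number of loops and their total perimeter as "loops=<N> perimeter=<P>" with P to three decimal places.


Straddling triangles (8 of 12):
  (v1,v3,v0) [++-] → (-1.36, 0.535115, 0.6061)–(-1.36, -1.47, 0.6061)  len=2.0051
  (v4,v1,v0) [-+-] → (-0.495073, -1.47, 0.6061)–(-1.36, -1.47, 0.6061)  len=0.8649
  (v0,v3,v2) [-+-] → (-1.36, 0.535115, 0.6061)–(-1.36, 1.47, 0.6061)  len=0.9349
  (v5,v1,v4) [++-] → (-0.495073, -1.47, 0.6061)–(1.36, -1.47, 0.6061)  len=1.8551
  (v3,v7,v2) [++-] → (0.495073, 1.47, 0.6061)–(-1.36, 1.47, 0.6061)  len=1.8551
  (v2,v7,v6) [-+-] → (0.495073, 1.47, 0.6061)–(1.36, 1.47, 0.6061)  len=0.8649
  (v6,v5,v4) [-+-] → (1.36, -0.535115, 0.6061)–(1.36, -1.47, 0.6061)  len=0.9349
  (v7,v5,v6) [++-] → (1.36, -0.535115, 0.6061)–(1.36, 1.47, 0.6061)  len=2.0051

Chained into 1 loop(s):
  loop 1: 8 segments, perimeter = 11.3200
Total perimeter = 11.320

loops=1 perimeter=11.320


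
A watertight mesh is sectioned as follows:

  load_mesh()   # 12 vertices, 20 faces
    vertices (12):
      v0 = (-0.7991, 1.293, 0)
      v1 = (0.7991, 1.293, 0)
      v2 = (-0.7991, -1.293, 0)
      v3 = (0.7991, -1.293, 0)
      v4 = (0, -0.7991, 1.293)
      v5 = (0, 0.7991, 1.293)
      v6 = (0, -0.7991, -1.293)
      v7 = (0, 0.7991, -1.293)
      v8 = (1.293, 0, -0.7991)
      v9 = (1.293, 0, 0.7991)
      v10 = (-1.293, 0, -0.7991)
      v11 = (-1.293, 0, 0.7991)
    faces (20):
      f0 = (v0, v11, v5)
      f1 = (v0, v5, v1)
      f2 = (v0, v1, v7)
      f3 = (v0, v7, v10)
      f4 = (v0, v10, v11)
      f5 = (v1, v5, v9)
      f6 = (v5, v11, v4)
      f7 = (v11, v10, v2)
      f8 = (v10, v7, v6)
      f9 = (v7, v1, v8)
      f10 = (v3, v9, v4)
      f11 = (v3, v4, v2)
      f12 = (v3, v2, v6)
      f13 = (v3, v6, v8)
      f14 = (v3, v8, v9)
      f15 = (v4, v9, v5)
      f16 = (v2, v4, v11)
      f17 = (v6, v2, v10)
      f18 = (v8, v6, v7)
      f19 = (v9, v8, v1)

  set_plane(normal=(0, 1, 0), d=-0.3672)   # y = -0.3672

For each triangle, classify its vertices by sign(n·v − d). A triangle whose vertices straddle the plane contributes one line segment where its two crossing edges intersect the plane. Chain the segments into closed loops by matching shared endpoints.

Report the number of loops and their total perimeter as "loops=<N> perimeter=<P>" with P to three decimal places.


Straddling triangles (10 of 20):
  (v5,v11,v4) [++-] → (-0.698845, -0.3672, 1.02606)–(0, -0.3672, 1.293)  len=0.7481
  (v11,v10,v2) [++-] → (-1.15274, -0.3672, -0.572163)–(-1.15274, -0.3672, 0.572163)  len=1.1443
  (v10,v7,v6) [++-] → (0, -0.3672, -1.293)–(-0.698845, -0.3672, -1.02606)  len=0.7481
  (v3,v9,v4) [-+-] → (1.15274, -0.3672, 0.572163)–(0.698845, -0.3672, 1.02606)  len=0.6419
  (v3,v6,v8) [--+] → (0.698845, -0.3672, -1.02606)–(1.15274, -0.3672, -0.572163)  len=0.6419
  (v3,v8,v9) [-++] → (1.15274, -0.3672, -0.572163)–(1.15274, -0.3672, 0.572163)  len=1.1443
  (v4,v9,v5) [-++] → (0.698845, -0.3672, 1.02606)–(0, -0.3672, 1.293)  len=0.7481
  (v2,v4,v11) [--+] → (-0.698845, -0.3672, 1.02606)–(-1.15274, -0.3672, 0.572163)  len=0.6419
  (v6,v2,v10) [--+] → (-1.15274, -0.3672, -0.572163)–(-0.698845, -0.3672, -1.02606)  len=0.6419
  (v8,v6,v7) [+-+] → (0.698845, -0.3672, -1.02606)–(0, -0.3672, -1.293)  len=0.7481

Chained into 1 loop(s):
  loop 1: 10 segments, perimeter = 7.8486
Total perimeter = 7.849

loops=1 perimeter=7.849


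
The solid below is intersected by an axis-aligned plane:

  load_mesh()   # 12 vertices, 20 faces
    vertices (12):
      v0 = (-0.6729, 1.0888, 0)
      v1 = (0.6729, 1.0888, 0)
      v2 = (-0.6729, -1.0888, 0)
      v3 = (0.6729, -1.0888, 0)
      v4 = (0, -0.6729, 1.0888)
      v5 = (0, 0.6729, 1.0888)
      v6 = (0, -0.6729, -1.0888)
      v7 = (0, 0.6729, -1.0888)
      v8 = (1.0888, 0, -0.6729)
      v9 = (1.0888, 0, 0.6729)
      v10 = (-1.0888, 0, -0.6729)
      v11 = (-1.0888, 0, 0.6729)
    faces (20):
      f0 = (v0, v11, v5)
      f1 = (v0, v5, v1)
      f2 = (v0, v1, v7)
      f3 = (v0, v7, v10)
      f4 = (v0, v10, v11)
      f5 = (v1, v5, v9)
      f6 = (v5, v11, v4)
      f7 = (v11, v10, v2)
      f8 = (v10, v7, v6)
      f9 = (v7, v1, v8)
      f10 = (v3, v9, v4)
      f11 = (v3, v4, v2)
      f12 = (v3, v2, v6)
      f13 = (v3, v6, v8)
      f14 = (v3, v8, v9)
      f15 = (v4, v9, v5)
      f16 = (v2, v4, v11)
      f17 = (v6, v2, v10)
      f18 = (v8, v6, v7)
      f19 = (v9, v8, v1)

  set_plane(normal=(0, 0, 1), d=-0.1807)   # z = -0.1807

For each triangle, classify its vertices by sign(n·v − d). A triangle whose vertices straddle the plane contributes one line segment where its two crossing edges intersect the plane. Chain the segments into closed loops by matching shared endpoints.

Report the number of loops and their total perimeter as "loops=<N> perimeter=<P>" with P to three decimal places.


loops=1 perimeter=6.919

Straddling triangles (10 of 20):
  (v0,v1,v7) [++-] → (0.561224, 1.01978, -0.1807)–(-0.561224, 1.01978, -0.1807)  len=1.1224
  (v0,v7,v10) [+--] → (-0.561224, 1.01978, -0.1807)–(-0.784585, 0.796415, -0.1807)  len=0.3159
  (v0,v10,v11) [+-+] → (-0.784585, 0.796415, -0.1807)–(-1.0888, 0, -0.1807)  len=0.8525
  (v11,v10,v2) [+-+] → (-1.0888, 0, -0.1807)–(-0.784585, -0.796415, -0.1807)  len=0.8525
  (v7,v1,v8) [-+-] → (0.561224, 1.01978, -0.1807)–(0.784585, 0.796415, -0.1807)  len=0.3159
  (v3,v2,v6) [++-] → (-0.561224, -1.01978, -0.1807)–(0.561224, -1.01978, -0.1807)  len=1.1224
  (v3,v6,v8) [+--] → (0.561224, -1.01978, -0.1807)–(0.784585, -0.796415, -0.1807)  len=0.3159
  (v3,v8,v9) [+-+] → (0.784585, -0.796415, -0.1807)–(1.0888, 0, -0.1807)  len=0.8525
  (v6,v2,v10) [-+-] → (-0.561224, -1.01978, -0.1807)–(-0.784585, -0.796415, -0.1807)  len=0.3159
  (v9,v8,v1) [+-+] → (1.0888, 0, -0.1807)–(0.784585, 0.796415, -0.1807)  len=0.8525

Chained into 1 loop(s):
  loop 1: 10 segments, perimeter = 6.9186
Total perimeter = 6.919


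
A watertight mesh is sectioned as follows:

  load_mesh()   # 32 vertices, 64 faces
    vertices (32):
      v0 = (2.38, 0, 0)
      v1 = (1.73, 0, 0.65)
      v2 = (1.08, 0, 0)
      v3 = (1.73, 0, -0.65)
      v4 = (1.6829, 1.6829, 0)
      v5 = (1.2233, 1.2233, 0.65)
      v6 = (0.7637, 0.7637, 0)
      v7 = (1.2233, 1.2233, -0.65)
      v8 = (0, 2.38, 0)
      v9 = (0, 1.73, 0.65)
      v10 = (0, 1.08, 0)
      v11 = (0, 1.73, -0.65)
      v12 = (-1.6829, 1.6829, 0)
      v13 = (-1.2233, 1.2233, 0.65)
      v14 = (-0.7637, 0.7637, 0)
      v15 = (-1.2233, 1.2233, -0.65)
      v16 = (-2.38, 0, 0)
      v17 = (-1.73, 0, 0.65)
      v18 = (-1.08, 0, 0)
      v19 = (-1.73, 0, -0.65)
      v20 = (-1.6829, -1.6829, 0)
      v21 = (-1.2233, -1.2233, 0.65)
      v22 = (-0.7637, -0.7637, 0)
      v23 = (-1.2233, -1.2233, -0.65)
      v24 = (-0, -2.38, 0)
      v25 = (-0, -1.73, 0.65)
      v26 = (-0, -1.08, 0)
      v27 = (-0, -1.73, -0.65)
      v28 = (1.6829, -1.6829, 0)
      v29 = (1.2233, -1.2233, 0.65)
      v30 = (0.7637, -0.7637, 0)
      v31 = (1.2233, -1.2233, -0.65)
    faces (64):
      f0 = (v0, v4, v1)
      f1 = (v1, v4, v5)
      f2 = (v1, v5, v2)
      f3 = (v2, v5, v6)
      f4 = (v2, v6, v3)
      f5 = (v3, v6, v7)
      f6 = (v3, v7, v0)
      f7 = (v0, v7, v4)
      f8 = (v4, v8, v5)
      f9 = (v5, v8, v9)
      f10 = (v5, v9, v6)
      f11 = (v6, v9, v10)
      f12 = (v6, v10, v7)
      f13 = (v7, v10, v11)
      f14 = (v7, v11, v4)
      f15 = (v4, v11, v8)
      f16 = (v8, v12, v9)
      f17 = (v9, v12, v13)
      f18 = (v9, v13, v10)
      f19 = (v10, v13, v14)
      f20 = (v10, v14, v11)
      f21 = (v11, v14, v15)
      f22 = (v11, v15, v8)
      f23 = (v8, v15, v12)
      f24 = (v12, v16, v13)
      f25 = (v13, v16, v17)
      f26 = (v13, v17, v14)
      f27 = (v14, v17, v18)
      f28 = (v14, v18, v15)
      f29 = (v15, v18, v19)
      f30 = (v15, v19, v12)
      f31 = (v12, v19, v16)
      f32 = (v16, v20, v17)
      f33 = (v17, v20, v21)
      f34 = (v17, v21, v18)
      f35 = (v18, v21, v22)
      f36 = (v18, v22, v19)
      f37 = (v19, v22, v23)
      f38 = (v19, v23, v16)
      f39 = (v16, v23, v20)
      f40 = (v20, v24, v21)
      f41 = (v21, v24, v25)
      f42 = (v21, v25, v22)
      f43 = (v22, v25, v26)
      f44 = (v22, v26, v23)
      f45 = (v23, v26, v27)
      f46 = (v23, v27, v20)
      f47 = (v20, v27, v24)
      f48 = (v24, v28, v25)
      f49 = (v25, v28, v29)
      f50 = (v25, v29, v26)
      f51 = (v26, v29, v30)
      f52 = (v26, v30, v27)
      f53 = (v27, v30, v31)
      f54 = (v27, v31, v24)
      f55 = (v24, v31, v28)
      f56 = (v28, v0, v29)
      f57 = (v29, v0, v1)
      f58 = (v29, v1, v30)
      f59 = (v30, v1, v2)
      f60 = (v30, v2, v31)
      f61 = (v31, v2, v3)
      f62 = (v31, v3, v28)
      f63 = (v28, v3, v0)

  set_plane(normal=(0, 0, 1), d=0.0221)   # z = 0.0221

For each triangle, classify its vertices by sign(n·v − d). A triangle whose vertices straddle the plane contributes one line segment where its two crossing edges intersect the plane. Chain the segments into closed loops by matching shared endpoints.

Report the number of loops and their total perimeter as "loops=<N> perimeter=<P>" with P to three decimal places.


Straddling triangles (32 of 64):
  (v0,v4,v1) [--+] → (1.6845, 1.62568, 0.0221)–(2.3579, 0, 0.0221)  len=1.7596
  (v1,v4,v5) [+-+] → (1.6845, 1.62568, 0.0221)–(1.66727, 1.66727, 0.0221)  len=0.0450
  (v1,v5,v2) [++-] → (1.08487, 0.0415922, 0.0221)–(1.1021, 0, 0.0221)  len=0.0450
  (v2,v5,v6) [-+-] → (1.08487, 0.0415922, 0.0221)–(0.779326, 0.779326, 0.0221)  len=0.7985
  (v4,v8,v5) [--+] → (0.0415922, 2.34067, 0.0221)–(1.66727, 1.66727, 0.0221)  len=1.7596
  (v5,v8,v9) [+-+] → (0.0415922, 2.34067, 0.0221)–(0, 2.3579, 0.0221)  len=0.0450
  (v5,v9,v6) [++-] → (0.737734, 0.796554, 0.0221)–(0.779326, 0.779326, 0.0221)  len=0.0450
  (v6,v9,v10) [-+-] → (0.737734, 0.796554, 0.0221)–(0, 1.1021, 0.0221)  len=0.7985
  (v8,v12,v9) [--+] → (-1.62568, 1.6845, 0.0221)–(0, 2.3579, 0.0221)  len=1.7596
  (v9,v12,v13) [+-+] → (-1.62568, 1.6845, 0.0221)–(-1.66727, 1.66727, 0.0221)  len=0.0450
  (v9,v13,v10) [++-] → (-0.0415922, 1.08487, 0.0221)–(0, 1.1021, 0.0221)  len=0.0450
  (v10,v13,v14) [-+-] → (-0.0415922, 1.08487, 0.0221)–(-0.779326, 0.779326, 0.0221)  len=0.7985
  (v12,v16,v13) [--+] → (-2.34067, 0.0415922, 0.0221)–(-1.66727, 1.66727, 0.0221)  len=1.7596
  (v13,v16,v17) [+-+] → (-2.34067, 0.0415922, 0.0221)–(-2.3579, 0, 0.0221)  len=0.0450
  (v13,v17,v14) [++-] → (-0.796554, 0.737734, 0.0221)–(-0.779326, 0.779326, 0.0221)  len=0.0450
  (v14,v17,v18) [-+-] → (-0.796554, 0.737734, 0.0221)–(-1.1021, 0, 0.0221)  len=0.7985
  (v16,v20,v17) [--+] → (-1.6845, -1.62568, 0.0221)–(-2.3579, 0, 0.0221)  len=1.7596
  (v17,v20,v21) [+-+] → (-1.6845, -1.62568, 0.0221)–(-1.66727, -1.66727, 0.0221)  len=0.0450
  (v17,v21,v18) [++-] → (-1.08487, -0.0415922, 0.0221)–(-1.1021, 0, 0.0221)  len=0.0450
  (v18,v21,v22) [-+-] → (-1.08487, -0.0415922, 0.0221)–(-0.779326, -0.779326, 0.0221)  len=0.7985
  (v20,v24,v21) [--+] → (-0.0415922, -2.34067, 0.0221)–(-1.66727, -1.66727, 0.0221)  len=1.7596
  (v21,v24,v25) [+-+] → (-0.0415922, -2.34067, 0.0221)–(0, -2.3579, 0.0221)  len=0.0450
  (v21,v25,v22) [++-] → (-0.737734, -0.796554, 0.0221)–(-0.779326, -0.779326, 0.0221)  len=0.0450
  (v22,v25,v26) [-+-] → (-0.737734, -0.796554, 0.0221)–(0, -1.1021, 0.0221)  len=0.7985
  (v24,v28,v25) [--+] → (1.62568, -1.6845, 0.0221)–(0, -2.3579, 0.0221)  len=1.7596
  (v25,v28,v29) [+-+] → (1.62568, -1.6845, 0.0221)–(1.66727, -1.66727, 0.0221)  len=0.0450
  (v25,v29,v26) [++-] → (0.0415922, -1.08487, 0.0221)–(0, -1.1021, 0.0221)  len=0.0450
  (v26,v29,v30) [-+-] → (0.0415922, -1.08487, 0.0221)–(0.779326, -0.779326, 0.0221)  len=0.7985
  (v28,v0,v29) [--+] → (2.34067, -0.0415922, 0.0221)–(1.66727, -1.66727, 0.0221)  len=1.7596
  (v29,v0,v1) [+-+] → (2.34067, -0.0415922, 0.0221)–(2.3579, 0, 0.0221)  len=0.0450
  (v29,v1,v30) [++-] → (0.796554, -0.737734, 0.0221)–(0.779326, -0.779326, 0.0221)  len=0.0450
  (v30,v1,v2) [-+-] → (0.796554, -0.737734, 0.0221)–(1.1021, 0, 0.0221)  len=0.7985

Chained into 2 loop(s):
  loop 1: 16 segments, perimeter = 14.4372
  loop 2: 16 segments, perimeter = 6.7482
Total perimeter = 21.185

loops=2 perimeter=21.185
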